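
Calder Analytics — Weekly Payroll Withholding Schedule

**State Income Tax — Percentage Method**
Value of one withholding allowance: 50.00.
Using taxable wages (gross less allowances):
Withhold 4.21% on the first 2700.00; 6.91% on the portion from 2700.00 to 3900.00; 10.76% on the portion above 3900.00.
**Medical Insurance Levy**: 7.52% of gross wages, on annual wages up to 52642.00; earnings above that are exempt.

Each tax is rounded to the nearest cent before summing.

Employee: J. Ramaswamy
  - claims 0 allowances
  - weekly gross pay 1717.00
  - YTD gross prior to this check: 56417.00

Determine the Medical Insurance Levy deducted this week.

Medical Insurance Levy: YTD 56417.00 ≥ cap 52642.00 → 0.00

0.00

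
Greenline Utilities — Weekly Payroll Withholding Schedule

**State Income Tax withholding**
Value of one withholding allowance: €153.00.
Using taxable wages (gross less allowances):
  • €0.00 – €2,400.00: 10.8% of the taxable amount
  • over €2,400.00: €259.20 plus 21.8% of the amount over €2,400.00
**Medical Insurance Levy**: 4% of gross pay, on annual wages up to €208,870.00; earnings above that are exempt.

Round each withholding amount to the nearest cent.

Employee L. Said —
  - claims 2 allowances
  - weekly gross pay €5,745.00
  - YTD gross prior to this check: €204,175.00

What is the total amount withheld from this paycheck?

State Income Tax: taxable = €5,745.00 − 2×€153.00 = €5,439.00
  €259.20 + 21.8% × (€5,439.00 − €2,400.00) = €259.20 + 21.8% × €3,039.00 = €921.70
Medical Insurance Levy: cap €208,870.00 − YTD €204,175.00 = €4,695.00 subject; 4% × €4,695.00 = €187.80
Total: €921.70 + €187.80 = €1,109.50

€1,109.50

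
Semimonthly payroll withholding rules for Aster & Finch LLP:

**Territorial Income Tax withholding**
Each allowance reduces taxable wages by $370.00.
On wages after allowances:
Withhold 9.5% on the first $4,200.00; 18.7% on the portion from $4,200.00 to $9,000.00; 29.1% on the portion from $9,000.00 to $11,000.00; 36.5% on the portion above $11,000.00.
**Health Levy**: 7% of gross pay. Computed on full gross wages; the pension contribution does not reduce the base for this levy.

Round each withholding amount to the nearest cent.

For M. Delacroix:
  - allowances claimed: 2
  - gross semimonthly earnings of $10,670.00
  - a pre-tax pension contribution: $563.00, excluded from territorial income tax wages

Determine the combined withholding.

Territorial Income Tax: taxable = $10,670.00 − $563.00 − 2×$370.00 = $9,367.00
  $1,296.60 + 29.1% × ($9,367.00 − $9,000.00) = $1,296.60 + 29.1% × $367.00 = $1,403.40
Health Levy: 7% × $10,670.00 = $746.90
Total: $1,403.40 + $746.90 = $2,150.30

$2,150.30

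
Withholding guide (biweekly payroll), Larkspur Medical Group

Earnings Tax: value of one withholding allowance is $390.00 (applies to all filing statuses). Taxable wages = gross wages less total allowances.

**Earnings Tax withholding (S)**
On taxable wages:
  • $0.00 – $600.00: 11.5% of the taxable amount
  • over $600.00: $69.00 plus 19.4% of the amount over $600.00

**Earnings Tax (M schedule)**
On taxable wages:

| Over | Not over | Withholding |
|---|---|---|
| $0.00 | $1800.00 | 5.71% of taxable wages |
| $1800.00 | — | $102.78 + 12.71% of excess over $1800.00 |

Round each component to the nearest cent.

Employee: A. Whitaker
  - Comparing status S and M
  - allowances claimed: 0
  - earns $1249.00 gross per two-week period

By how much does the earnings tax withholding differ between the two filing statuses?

Earnings Tax (S): taxable = $1249.00
  $69.00 + 19.4% × ($1249.00 − $600.00) = $69.00 + 19.4% × $649.00 = $194.91
Earnings Tax (M): taxable = $1249.00
  5.71% × $1249.00 = $71.32
Difference: |$194.91 − $71.32| = $123.59 (higher under S)

$123.59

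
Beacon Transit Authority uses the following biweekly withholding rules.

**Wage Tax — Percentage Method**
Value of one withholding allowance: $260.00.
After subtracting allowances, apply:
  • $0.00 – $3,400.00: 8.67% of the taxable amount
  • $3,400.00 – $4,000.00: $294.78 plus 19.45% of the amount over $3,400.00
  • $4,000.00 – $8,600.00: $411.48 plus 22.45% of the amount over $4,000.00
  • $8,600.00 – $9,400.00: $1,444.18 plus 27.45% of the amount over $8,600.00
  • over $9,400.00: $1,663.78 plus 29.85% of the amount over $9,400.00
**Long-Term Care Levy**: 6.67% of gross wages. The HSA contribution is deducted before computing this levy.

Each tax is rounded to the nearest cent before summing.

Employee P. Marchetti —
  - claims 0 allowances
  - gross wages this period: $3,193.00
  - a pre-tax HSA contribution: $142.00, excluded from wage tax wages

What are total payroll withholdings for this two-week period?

Wage Tax: taxable = $3,193.00 − $142.00 = $3,051.00
  8.67% × $3,051.00 = $264.52
Long-Term Care Levy: 6.67% × $3,051.00 = $203.50
Total: $264.52 + $203.50 = $468.02

$468.02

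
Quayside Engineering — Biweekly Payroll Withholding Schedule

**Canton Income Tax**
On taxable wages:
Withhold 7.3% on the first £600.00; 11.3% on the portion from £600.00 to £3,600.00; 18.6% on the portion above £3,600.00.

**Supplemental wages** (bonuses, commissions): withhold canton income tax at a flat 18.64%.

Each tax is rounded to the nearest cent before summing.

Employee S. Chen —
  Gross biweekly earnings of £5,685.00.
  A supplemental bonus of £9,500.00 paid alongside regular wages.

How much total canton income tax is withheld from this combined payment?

Canton Income Tax: taxable = £5,685.00
  £382.80 + 18.6% × (£5,685.00 − £3,600.00) = £382.80 + 18.6% × £2,085.00 = £770.61
Supplemental (18.64% flat on bonus): 18.64% × £9,500.00 = £1,770.80
Total canton income tax: £770.61 + £1,770.80 = £2,541.41

£2,541.41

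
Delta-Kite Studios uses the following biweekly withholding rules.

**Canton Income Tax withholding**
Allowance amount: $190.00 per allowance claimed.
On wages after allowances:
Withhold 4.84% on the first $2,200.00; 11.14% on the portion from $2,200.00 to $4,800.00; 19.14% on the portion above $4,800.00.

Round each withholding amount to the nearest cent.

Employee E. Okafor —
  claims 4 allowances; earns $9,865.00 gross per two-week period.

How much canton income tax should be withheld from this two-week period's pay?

Canton Income Tax: taxable = $9,865.00 − 4×$190.00 = $9,105.00
  $396.12 + 19.14% × ($9,105.00 − $4,800.00) = $396.12 + 19.14% × $4,305.00 = $1,220.10

$1,220.10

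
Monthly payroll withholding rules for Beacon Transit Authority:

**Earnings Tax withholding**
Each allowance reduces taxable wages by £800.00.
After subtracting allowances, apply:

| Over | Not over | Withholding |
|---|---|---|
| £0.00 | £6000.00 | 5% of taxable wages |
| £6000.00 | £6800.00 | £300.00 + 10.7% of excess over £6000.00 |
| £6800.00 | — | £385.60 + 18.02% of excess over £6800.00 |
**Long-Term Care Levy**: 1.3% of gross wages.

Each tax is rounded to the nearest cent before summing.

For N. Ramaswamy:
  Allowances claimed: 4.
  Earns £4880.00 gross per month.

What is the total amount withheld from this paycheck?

Earnings Tax: taxable = £4880.00 − 4×£800.00 = £1680.00
  5% × £1680.00 = £84.00
Long-Term Care Levy: 1.3% × £4880.00 = £63.44
Total: £84.00 + £63.44 = £147.44

£147.44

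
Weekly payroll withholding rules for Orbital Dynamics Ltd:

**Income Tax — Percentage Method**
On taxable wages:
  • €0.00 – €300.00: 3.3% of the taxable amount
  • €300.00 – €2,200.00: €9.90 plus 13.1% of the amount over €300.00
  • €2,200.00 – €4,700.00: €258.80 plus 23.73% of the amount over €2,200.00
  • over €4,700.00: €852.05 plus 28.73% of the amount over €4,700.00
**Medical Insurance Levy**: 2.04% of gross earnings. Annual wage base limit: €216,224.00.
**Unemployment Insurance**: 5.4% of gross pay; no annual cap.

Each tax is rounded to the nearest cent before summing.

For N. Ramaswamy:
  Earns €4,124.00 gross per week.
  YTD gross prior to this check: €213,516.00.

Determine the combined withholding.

Income Tax: taxable = €4,124.00
  €258.80 + 23.73% × (€4,124.00 − €2,200.00) = €258.80 + 23.73% × €1,924.00 = €715.37
Medical Insurance Levy: cap €216,224.00 − YTD €213,516.00 = €2,708.00 subject; 2.04% × €2,708.00 = €55.24
Unemployment Insurance: 5.4% × €4,124.00 = €222.70
Total: €715.37 + €55.24 + €222.70 = €993.31

€993.31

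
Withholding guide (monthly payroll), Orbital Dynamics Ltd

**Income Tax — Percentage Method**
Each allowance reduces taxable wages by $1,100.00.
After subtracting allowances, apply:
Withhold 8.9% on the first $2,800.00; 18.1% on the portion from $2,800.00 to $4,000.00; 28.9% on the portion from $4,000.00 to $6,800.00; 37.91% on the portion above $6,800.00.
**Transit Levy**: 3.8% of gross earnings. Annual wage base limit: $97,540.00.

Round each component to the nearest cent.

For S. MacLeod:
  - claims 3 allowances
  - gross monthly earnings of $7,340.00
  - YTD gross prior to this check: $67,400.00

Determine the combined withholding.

Income Tax: taxable = $7,340.00 − 3×$1,100.00 = $4,040.00
  $466.40 + 28.9% × ($4,040.00 − $4,000.00) = $466.40 + 28.9% × $40.00 = $477.96
Transit Levy: 3.8% × $7,340.00 = $278.92
Total: $477.96 + $278.92 = $756.88

$756.88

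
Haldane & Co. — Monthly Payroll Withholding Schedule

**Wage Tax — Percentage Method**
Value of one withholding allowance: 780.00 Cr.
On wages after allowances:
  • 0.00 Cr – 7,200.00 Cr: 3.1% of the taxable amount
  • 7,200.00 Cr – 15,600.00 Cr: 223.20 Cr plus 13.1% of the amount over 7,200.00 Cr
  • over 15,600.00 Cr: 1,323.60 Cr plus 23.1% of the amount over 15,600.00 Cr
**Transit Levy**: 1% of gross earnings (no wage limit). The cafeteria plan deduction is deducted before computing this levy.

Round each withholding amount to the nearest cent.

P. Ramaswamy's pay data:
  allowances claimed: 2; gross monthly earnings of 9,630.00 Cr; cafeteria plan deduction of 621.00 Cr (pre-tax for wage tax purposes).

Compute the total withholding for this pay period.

Wage Tax: taxable = 9,630.00 Cr − 621.00 Cr − 2×780.00 Cr = 7,449.00 Cr
  223.20 Cr + 13.1% × (7,449.00 Cr − 7,200.00 Cr) = 223.20 Cr + 13.1% × 249.00 Cr = 255.82 Cr
Transit Levy: 1% × 9,009.00 Cr = 90.09 Cr
Total: 255.82 Cr + 90.09 Cr = 345.91 Cr

345.91 Cr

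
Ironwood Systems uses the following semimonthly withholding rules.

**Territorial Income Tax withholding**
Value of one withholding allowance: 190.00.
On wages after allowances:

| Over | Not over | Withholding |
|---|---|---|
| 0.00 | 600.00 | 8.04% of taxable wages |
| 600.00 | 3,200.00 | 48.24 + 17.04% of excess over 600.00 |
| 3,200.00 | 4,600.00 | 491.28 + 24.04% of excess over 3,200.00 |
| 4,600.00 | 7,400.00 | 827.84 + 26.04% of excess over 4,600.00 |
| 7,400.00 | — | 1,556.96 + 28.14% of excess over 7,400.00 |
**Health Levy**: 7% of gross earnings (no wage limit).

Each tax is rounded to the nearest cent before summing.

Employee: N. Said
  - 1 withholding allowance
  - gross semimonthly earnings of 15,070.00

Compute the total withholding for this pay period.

Territorial Income Tax: taxable = 15,070.00 − 1×190.00 = 14,880.00
  1,556.96 + 28.14% × (14,880.00 − 7,400.00) = 1,556.96 + 28.14% × 7,480.00 = 3,661.83
Health Levy: 7% × 15,070.00 = 1,054.90
Total: 3,661.83 + 1,054.90 = 4,716.73

4,716.73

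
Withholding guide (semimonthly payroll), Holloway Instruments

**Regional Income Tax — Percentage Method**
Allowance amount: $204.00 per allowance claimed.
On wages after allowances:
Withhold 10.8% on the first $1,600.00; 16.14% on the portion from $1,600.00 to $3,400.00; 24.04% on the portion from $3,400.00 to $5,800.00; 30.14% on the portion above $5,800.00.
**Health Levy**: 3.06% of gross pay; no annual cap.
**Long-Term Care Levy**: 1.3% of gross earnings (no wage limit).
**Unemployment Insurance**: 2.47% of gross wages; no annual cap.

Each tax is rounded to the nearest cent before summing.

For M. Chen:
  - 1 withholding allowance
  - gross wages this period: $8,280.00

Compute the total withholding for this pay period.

$2,291.80

Regional Income Tax: taxable = $8,280.00 − 1×$204.00 = $8,076.00
  $1,040.28 + 30.14% × ($8,076.00 − $5,800.00) = $1,040.28 + 30.14% × $2,276.00 = $1,726.27
Health Levy: 3.06% × $8,280.00 = $253.37
Long-Term Care Levy: 1.3% × $8,280.00 = $107.64
Unemployment Insurance: 2.47% × $8,280.00 = $204.52
Total: $1,726.27 + $253.37 + $107.64 + $204.52 = $2,291.80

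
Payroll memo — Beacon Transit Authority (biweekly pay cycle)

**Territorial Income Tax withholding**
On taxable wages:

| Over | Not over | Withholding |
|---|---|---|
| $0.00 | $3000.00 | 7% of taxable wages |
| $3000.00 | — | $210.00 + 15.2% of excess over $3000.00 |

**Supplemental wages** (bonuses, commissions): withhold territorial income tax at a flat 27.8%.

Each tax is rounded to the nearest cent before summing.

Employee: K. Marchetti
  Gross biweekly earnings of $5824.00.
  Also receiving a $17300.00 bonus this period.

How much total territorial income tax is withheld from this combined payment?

$5448.65

Territorial Income Tax: taxable = $5824.00
  $210.00 + 15.2% × ($5824.00 − $3000.00) = $210.00 + 15.2% × $2824.00 = $639.25
Supplemental (27.8% flat on bonus): 27.8% × $17300.00 = $4809.40
Total territorial income tax: $639.25 + $4809.40 = $5448.65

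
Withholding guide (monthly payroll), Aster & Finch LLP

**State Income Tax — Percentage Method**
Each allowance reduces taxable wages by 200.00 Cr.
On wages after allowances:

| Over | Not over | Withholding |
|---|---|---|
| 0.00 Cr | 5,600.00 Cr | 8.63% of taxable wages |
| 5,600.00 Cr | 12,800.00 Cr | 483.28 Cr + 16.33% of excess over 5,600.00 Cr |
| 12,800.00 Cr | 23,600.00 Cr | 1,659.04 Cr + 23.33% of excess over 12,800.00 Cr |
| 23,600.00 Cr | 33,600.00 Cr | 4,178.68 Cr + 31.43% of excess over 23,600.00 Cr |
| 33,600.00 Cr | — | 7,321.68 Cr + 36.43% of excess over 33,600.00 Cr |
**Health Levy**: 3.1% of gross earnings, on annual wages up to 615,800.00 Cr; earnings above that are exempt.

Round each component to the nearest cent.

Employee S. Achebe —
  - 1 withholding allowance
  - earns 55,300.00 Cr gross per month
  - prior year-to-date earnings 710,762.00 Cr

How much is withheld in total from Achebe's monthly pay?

State Income Tax: taxable = 55,300.00 Cr − 1×200.00 Cr = 55,100.00 Cr
  7,321.68 Cr + 36.43% × (55,100.00 Cr − 33,600.00 Cr) = 7,321.68 Cr + 36.43% × 21,500.00 Cr = 15,154.13 Cr
Health Levy: YTD 710,762.00 Cr ≥ cap 615,800.00 Cr → 0.00 Cr
Total: 15,154.13 Cr + 0.00 Cr = 15,154.13 Cr

15,154.13 Cr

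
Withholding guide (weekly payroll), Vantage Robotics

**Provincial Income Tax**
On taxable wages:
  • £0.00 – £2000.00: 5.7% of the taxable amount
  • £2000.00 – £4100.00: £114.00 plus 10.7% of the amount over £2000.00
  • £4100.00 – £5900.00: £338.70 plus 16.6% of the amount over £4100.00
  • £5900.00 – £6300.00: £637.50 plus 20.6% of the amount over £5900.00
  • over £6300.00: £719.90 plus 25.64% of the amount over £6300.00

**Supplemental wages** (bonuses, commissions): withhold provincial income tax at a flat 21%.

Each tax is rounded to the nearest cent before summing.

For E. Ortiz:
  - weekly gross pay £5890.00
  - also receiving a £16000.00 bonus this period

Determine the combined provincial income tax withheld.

Provincial Income Tax: taxable = £5890.00
  £338.70 + 16.6% × (£5890.00 − £4100.00) = £338.70 + 16.6% × £1790.00 = £635.84
Supplemental (21% flat on bonus): 21% × £16000.00 = £3360.00
Total provincial income tax: £635.84 + £3360.00 = £3995.84

£3995.84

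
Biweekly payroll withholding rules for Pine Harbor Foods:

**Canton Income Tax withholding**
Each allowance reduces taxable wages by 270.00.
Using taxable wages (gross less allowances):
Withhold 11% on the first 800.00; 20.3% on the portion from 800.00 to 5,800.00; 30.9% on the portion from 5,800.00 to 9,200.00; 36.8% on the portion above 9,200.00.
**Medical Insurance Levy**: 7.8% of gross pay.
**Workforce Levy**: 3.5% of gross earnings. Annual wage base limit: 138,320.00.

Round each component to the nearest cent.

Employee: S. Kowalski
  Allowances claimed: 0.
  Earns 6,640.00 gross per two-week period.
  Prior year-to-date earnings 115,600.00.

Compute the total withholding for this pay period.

2,112.88

Canton Income Tax: taxable = 6,640.00
  1,103.00 + 30.9% × (6,640.00 − 5,800.00) = 1,103.00 + 30.9% × 840.00 = 1,362.56
Medical Insurance Levy: 7.8% × 6,640.00 = 517.92
Workforce Levy: 3.5% × 6,640.00 = 232.40
Total: 1,362.56 + 517.92 + 232.40 = 2,112.88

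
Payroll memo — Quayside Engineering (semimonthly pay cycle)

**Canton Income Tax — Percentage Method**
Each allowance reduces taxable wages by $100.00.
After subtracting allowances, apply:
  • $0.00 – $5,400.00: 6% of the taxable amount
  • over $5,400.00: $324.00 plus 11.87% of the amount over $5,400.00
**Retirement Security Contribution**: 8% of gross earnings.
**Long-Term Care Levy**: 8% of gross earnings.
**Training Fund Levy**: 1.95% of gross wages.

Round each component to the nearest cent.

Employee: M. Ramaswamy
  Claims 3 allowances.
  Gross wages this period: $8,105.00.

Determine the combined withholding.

$2,064.32

Canton Income Tax: taxable = $8,105.00 − 3×$100.00 = $7,805.00
  $324.00 + 11.87% × ($7,805.00 − $5,400.00) = $324.00 + 11.87% × $2,405.00 = $609.47
Retirement Security Contribution: 8% × $8,105.00 = $648.40
Long-Term Care Levy: 8% × $8,105.00 = $648.40
Training Fund Levy: 1.95% × $8,105.00 = $158.05
Total: $609.47 + $648.40 + $648.40 + $158.05 = $2,064.32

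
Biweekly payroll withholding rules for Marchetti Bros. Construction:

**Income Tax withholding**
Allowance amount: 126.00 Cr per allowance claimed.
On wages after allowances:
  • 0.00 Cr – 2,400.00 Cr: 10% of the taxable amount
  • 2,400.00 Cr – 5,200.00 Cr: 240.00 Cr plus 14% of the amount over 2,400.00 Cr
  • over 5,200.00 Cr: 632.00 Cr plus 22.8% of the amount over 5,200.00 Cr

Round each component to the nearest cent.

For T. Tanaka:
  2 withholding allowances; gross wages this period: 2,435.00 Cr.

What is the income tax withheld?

218.30 Cr

Income Tax: taxable = 2,435.00 Cr − 2×126.00 Cr = 2,183.00 Cr
  10% × 2,183.00 Cr = 218.30 Cr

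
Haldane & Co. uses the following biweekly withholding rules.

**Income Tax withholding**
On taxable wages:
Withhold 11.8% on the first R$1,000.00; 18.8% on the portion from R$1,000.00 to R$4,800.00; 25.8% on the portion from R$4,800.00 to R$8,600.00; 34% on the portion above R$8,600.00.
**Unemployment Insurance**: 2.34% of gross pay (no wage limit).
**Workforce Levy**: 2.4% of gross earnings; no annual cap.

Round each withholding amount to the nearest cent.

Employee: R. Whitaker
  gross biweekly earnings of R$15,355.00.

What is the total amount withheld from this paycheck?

Income Tax: taxable = R$15,355.00
  R$1,812.80 + 34% × (R$15,355.00 − R$8,600.00) = R$1,812.80 + 34% × R$6,755.00 = R$4,109.50
Unemployment Insurance: 2.34% × R$15,355.00 = R$359.31
Workforce Levy: 2.4% × R$15,355.00 = R$368.52
Total: R$4,109.50 + R$359.31 + R$368.52 = R$4,837.33

R$4,837.33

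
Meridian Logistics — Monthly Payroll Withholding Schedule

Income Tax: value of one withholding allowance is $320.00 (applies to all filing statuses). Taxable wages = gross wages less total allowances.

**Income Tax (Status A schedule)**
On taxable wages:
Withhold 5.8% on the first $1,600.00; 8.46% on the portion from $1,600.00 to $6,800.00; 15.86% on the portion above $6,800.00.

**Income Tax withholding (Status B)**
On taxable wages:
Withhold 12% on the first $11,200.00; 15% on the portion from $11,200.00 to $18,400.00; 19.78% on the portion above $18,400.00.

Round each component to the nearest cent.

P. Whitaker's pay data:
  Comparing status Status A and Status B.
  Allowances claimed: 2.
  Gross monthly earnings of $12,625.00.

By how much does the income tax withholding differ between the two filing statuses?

Income Tax (Status A): taxable = $12,625.00 − 2×$320.00 = $11,985.00
  $532.72 + 15.86% × ($11,985.00 − $6,800.00) = $532.72 + 15.86% × $5,185.00 = $1,355.06
Income Tax (Status B): taxable = $12,625.00 − 2×$320.00 = $11,985.00
  $1,344.00 + 15% × ($11,985.00 − $11,200.00) = $1,344.00 + 15% × $785.00 = $1,461.75
Difference: |$1,355.06 − $1,461.75| = $106.69 (higher under Status B)

$106.69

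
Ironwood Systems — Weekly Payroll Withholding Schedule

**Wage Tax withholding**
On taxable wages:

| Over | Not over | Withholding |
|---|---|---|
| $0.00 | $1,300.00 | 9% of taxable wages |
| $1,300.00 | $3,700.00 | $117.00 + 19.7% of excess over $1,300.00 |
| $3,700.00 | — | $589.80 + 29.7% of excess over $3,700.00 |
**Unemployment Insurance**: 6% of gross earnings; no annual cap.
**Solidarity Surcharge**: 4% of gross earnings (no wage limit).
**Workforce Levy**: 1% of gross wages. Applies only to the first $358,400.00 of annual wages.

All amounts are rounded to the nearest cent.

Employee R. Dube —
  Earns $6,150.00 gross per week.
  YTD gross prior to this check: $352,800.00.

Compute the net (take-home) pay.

$4,161.55

Wage Tax: taxable = $6,150.00
  $589.80 + 29.7% × ($6,150.00 − $3,700.00) = $589.80 + 29.7% × $2,450.00 = $1,317.45
Unemployment Insurance: 6% × $6,150.00 = $369.00
Solidarity Surcharge: 4% × $6,150.00 = $246.00
Workforce Levy: cap $358,400.00 − YTD $352,800.00 = $5,600.00 subject; 1% × $5,600.00 = $56.00
Total withheld: $1,317.45 + $369.00 + $246.00 + $56.00 = $1,988.45
Net pay: $6,150.00 − $1,988.45 = $4,161.55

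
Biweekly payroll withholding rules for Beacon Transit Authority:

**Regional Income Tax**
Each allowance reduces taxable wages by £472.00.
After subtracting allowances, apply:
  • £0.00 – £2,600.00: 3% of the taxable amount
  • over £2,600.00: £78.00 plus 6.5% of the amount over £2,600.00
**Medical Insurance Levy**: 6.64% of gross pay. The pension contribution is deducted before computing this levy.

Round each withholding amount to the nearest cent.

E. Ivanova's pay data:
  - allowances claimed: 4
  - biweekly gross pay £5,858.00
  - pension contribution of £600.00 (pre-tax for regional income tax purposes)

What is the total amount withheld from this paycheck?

£477.18

Regional Income Tax: taxable = £5,858.00 − £600.00 − 4×£472.00 = £3,370.00
  £78.00 + 6.5% × (£3,370.00 − £2,600.00) = £78.00 + 6.5% × £770.00 = £128.05
Medical Insurance Levy: 6.64% × £5,258.00 = £349.13
Total: £128.05 + £349.13 = £477.18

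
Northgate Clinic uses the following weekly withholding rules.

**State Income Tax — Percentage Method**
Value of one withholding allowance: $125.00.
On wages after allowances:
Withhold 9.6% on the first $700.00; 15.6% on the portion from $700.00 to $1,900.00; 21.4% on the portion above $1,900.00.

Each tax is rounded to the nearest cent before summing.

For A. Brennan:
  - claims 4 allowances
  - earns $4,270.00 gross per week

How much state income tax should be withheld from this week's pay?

$654.58

State Income Tax: taxable = $4,270.00 − 4×$125.00 = $3,770.00
  $254.40 + 21.4% × ($3,770.00 − $1,900.00) = $254.40 + 21.4% × $1,870.00 = $654.58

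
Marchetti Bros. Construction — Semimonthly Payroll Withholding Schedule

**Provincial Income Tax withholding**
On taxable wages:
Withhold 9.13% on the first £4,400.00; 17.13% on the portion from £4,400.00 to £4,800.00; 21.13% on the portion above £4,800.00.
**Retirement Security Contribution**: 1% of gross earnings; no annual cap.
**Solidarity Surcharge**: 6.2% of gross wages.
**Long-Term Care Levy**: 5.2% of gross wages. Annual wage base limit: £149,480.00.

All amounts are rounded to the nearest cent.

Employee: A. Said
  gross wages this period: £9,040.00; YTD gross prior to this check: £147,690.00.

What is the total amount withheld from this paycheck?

Provincial Income Tax: taxable = £9,040.00
  £470.24 + 21.13% × (£9,040.00 − £4,800.00) = £470.24 + 21.13% × £4,240.00 = £1,366.15
Retirement Security Contribution: 1% × £9,040.00 = £90.40
Solidarity Surcharge: 6.2% × £9,040.00 = £560.48
Long-Term Care Levy: cap £149,480.00 − YTD £147,690.00 = £1,790.00 subject; 5.2% × £1,790.00 = £93.08
Total: £1,366.15 + £90.40 + £560.48 + £93.08 = £2,110.11

£2,110.11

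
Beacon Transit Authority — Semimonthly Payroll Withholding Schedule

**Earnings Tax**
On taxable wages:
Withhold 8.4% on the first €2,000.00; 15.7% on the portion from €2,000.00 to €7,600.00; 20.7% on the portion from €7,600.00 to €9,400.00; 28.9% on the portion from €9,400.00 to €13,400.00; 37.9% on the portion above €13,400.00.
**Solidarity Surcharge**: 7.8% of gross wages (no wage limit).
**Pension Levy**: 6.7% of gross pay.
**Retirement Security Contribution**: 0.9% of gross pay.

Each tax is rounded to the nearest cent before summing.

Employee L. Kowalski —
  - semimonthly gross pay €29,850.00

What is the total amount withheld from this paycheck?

Earnings Tax: taxable = €29,850.00
  €2,575.80 + 37.9% × (€29,850.00 − €13,400.00) = €2,575.80 + 37.9% × €16,450.00 = €8,810.35
Solidarity Surcharge: 7.8% × €29,850.00 = €2,328.30
Pension Levy: 6.7% × €29,850.00 = €1,999.95
Retirement Security Contribution: 0.9% × €29,850.00 = €268.65
Total: €8,810.35 + €2,328.30 + €1,999.95 + €268.65 = €13,407.25

€13,407.25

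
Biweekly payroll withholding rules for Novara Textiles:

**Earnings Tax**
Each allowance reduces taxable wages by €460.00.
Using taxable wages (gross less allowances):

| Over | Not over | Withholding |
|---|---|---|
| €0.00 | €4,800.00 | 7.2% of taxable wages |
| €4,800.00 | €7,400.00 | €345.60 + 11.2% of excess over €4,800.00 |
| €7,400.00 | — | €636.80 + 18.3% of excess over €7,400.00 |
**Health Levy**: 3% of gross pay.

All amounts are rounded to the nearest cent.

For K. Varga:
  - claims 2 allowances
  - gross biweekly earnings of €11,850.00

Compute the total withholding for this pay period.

Earnings Tax: taxable = €11,850.00 − 2×€460.00 = €10,930.00
  €636.80 + 18.3% × (€10,930.00 − €7,400.00) = €636.80 + 18.3% × €3,530.00 = €1,282.79
Health Levy: 3% × €11,850.00 = €355.50
Total: €1,282.79 + €355.50 = €1,638.29

€1,638.29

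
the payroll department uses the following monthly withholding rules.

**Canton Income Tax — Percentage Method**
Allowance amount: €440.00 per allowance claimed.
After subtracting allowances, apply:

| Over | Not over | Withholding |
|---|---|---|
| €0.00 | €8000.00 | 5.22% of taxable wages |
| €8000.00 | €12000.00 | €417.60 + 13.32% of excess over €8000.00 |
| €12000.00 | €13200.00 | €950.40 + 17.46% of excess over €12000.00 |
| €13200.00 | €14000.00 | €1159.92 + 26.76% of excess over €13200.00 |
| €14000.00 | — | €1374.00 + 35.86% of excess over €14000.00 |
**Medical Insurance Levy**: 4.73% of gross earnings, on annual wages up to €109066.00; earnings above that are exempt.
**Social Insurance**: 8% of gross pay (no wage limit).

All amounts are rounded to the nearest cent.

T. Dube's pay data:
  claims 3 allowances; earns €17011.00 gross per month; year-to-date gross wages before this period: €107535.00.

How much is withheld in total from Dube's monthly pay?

Canton Income Tax: taxable = €17011.00 − 3×€440.00 = €15691.00
  €1374.00 + 35.86% × (€15691.00 − €14000.00) = €1374.00 + 35.86% × €1691.00 = €1980.39
Medical Insurance Levy: cap €109066.00 − YTD €107535.00 = €1531.00 subject; 4.73% × €1531.00 = €72.42
Social Insurance: 8% × €17011.00 = €1360.88
Total: €1980.39 + €72.42 + €1360.88 = €3413.69

€3413.69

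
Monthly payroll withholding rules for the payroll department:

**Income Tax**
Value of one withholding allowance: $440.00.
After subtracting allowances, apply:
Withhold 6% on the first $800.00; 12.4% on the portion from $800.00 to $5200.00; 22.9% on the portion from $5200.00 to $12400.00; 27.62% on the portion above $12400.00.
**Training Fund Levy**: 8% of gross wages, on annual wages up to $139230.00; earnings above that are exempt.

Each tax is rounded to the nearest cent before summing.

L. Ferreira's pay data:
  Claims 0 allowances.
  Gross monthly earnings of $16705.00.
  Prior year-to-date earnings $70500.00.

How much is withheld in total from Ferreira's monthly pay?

Income Tax: taxable = $16705.00
  $2242.40 + 27.62% × ($16705.00 − $12400.00) = $2242.40 + 27.62% × $4305.00 = $3431.44
Training Fund Levy: 8% × $16705.00 = $1336.40
Total: $3431.44 + $1336.40 = $4767.84

$4767.84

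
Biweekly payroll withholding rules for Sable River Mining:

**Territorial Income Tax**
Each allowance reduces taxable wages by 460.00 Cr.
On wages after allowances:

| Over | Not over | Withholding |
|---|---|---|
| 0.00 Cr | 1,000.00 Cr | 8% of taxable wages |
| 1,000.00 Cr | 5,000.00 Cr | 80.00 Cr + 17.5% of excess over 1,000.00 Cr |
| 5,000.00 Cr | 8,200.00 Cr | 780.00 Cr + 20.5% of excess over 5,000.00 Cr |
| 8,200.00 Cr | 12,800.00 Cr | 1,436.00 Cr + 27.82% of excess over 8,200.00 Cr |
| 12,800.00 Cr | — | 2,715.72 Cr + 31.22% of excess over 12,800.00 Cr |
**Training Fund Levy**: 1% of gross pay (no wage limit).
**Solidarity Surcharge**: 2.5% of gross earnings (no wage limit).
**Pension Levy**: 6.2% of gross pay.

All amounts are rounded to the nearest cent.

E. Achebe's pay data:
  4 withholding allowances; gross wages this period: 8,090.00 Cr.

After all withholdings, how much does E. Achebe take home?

6,269.02 Cr

Territorial Income Tax: taxable = 8,090.00 Cr − 4×460.00 Cr = 6,250.00 Cr
  780.00 Cr + 20.5% × (6,250.00 Cr − 5,000.00 Cr) = 780.00 Cr + 20.5% × 1,250.00 Cr = 1,036.25 Cr
Training Fund Levy: 1% × 8,090.00 Cr = 80.90 Cr
Solidarity Surcharge: 2.5% × 8,090.00 Cr = 202.25 Cr
Pension Levy: 6.2% × 8,090.00 Cr = 501.58 Cr
Total withheld: 1,036.25 Cr + 80.90 Cr + 202.25 Cr + 501.58 Cr = 1,820.98 Cr
Net pay: 8,090.00 Cr − 1,820.98 Cr = 6,269.02 Cr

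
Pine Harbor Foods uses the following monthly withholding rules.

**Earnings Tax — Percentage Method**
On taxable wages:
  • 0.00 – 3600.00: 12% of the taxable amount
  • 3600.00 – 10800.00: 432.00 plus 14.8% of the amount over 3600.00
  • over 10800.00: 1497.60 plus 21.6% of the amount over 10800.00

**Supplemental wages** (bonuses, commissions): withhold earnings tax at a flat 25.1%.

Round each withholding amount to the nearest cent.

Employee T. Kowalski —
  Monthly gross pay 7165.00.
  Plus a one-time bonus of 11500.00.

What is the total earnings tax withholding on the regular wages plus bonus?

3846.12

Earnings Tax: taxable = 7165.00
  432.00 + 14.8% × (7165.00 − 3600.00) = 432.00 + 14.8% × 3565.00 = 959.62
Supplemental (25.1% flat on bonus): 25.1% × 11500.00 = 2886.50
Total earnings tax: 959.62 + 2886.50 = 3846.12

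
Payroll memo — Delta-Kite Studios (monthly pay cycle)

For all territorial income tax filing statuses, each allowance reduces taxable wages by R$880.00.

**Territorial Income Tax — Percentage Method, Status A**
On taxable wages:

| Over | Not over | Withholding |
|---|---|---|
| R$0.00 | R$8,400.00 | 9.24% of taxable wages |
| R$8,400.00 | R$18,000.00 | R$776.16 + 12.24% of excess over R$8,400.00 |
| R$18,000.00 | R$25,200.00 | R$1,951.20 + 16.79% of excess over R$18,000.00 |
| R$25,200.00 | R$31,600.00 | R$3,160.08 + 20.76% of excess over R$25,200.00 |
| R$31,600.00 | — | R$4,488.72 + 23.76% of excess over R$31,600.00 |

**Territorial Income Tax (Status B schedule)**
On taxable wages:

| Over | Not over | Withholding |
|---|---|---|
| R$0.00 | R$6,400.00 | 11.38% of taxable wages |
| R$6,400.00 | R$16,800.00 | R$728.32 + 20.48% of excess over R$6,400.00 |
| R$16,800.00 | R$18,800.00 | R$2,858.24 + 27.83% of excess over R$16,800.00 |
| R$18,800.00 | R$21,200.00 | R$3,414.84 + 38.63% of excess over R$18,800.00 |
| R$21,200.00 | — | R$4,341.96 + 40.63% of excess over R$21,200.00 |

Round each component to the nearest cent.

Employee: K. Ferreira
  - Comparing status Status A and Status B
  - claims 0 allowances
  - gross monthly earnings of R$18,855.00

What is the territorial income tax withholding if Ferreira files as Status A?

R$2,094.75

Territorial Income Tax (Status A): taxable = R$18,855.00
  R$1,951.20 + 16.79% × (R$18,855.00 − R$18,000.00) = R$1,951.20 + 16.79% × R$855.00 = R$2,094.75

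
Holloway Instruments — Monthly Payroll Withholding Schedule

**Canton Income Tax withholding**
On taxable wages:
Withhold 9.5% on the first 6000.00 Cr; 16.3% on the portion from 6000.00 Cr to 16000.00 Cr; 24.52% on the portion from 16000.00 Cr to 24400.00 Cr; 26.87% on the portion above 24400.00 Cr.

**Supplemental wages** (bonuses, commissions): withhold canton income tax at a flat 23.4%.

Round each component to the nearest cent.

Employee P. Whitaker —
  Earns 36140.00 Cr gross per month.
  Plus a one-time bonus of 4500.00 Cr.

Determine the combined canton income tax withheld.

Canton Income Tax: taxable = 36140.00 Cr
  4259.68 Cr + 26.87% × (36140.00 Cr − 24400.00 Cr) = 4259.68 Cr + 26.87% × 11740.00 Cr = 7414.22 Cr
Supplemental (23.4% flat on bonus): 23.4% × 4500.00 Cr = 1053.00 Cr
Total canton income tax: 7414.22 Cr + 1053.00 Cr = 8467.22 Cr

8467.22 Cr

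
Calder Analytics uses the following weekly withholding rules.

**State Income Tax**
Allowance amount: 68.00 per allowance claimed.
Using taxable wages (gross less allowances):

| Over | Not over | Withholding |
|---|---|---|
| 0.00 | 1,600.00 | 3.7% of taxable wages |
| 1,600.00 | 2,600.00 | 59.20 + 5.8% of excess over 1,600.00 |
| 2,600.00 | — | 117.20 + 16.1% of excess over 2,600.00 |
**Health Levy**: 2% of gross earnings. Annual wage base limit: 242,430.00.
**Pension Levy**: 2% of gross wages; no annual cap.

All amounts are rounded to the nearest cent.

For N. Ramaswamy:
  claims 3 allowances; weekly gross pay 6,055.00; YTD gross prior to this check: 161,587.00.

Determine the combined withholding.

882.81

State Income Tax: taxable = 6,055.00 − 3×68.00 = 5,851.00
  117.20 + 16.1% × (5,851.00 − 2,600.00) = 117.20 + 16.1% × 3,251.00 = 640.61
Health Levy: 2% × 6,055.00 = 121.10
Pension Levy: 2% × 6,055.00 = 121.10
Total: 640.61 + 121.10 + 121.10 = 882.81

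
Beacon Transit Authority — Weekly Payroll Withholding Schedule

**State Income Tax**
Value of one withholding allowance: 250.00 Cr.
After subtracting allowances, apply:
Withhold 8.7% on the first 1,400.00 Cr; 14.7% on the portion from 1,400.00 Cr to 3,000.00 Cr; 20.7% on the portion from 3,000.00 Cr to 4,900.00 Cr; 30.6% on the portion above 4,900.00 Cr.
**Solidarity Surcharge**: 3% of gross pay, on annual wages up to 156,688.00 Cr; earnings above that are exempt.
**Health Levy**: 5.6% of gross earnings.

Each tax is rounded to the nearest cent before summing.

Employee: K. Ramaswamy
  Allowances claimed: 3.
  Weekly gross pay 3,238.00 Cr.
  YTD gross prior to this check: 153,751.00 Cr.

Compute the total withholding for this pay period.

State Income Tax: taxable = 3,238.00 Cr − 3×250.00 Cr = 2,488.00 Cr
  121.80 Cr + 14.7% × (2,488.00 Cr − 1,400.00 Cr) = 121.80 Cr + 14.7% × 1,088.00 Cr = 281.74 Cr
Solidarity Surcharge: cap 156,688.00 Cr − YTD 153,751.00 Cr = 2,937.00 Cr subject; 3% × 2,937.00 Cr = 88.11 Cr
Health Levy: 5.6% × 3,238.00 Cr = 181.33 Cr
Total: 281.74 Cr + 88.11 Cr + 181.33 Cr = 551.18 Cr

551.18 Cr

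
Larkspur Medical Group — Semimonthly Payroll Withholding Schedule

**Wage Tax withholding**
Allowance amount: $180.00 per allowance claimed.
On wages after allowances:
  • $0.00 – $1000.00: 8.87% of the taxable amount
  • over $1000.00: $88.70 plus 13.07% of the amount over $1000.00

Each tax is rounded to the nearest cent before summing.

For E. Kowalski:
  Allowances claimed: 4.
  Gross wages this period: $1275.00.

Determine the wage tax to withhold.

Wage Tax: taxable = $1275.00 − 4×$180.00 = $555.00
  8.87% × $555.00 = $49.23

$49.23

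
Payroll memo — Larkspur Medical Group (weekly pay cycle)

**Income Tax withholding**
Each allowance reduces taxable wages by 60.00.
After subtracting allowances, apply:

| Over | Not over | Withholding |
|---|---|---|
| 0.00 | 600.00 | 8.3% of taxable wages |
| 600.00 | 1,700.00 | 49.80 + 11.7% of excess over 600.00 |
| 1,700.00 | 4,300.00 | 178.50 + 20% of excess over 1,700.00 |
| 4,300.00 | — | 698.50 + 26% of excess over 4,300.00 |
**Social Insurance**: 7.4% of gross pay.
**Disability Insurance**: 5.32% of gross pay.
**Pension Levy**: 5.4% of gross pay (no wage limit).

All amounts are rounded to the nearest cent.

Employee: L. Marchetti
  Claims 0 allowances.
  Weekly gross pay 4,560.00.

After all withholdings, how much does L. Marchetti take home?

Income Tax: taxable = 4,560.00
  698.50 + 26% × (4,560.00 − 4,300.00) = 698.50 + 26% × 260.00 = 766.10
Social Insurance: 7.4% × 4,560.00 = 337.44
Disability Insurance: 5.32% × 4,560.00 = 242.59
Pension Levy: 5.4% × 4,560.00 = 246.24
Total withheld: 766.10 + 337.44 + 242.59 + 246.24 = 1,592.37
Net pay: 4,560.00 − 1,592.37 = 2,967.63

2,967.63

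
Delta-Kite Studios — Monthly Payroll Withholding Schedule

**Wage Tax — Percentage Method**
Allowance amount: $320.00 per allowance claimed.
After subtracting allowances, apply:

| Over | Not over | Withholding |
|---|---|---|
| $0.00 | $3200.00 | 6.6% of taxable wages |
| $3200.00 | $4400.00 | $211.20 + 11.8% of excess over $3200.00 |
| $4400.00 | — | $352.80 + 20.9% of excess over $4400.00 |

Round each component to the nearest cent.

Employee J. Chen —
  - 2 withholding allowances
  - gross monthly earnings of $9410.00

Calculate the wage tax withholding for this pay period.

Wage Tax: taxable = $9410.00 − 2×$320.00 = $8770.00
  $352.80 + 20.9% × ($8770.00 − $4400.00) = $352.80 + 20.9% × $4370.00 = $1266.13

$1266.13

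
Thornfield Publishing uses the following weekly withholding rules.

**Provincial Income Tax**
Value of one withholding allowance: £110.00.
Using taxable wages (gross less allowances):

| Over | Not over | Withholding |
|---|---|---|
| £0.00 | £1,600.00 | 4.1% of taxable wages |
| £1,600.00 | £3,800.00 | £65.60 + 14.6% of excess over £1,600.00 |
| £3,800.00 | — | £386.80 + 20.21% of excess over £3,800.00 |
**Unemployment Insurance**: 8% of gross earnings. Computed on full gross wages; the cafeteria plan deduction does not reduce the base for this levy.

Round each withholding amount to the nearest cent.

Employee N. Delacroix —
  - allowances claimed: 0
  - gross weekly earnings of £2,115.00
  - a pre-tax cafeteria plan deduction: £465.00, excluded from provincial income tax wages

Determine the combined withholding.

£242.10

Provincial Income Tax: taxable = £2,115.00 − £465.00 = £1,650.00
  £65.60 + 14.6% × (£1,650.00 − £1,600.00) = £65.60 + 14.6% × £50.00 = £72.90
Unemployment Insurance: 8% × £2,115.00 = £169.20
Total: £72.90 + £169.20 = £242.10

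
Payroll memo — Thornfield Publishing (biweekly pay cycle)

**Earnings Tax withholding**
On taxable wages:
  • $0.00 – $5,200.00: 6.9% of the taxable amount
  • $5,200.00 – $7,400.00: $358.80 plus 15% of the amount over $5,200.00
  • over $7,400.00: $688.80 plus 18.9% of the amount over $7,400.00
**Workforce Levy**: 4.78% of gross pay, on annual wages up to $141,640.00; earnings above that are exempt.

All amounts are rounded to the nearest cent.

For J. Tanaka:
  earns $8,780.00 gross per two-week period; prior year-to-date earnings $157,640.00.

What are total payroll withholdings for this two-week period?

Earnings Tax: taxable = $8,780.00
  $688.80 + 18.9% × ($8,780.00 − $7,400.00) = $688.80 + 18.9% × $1,380.00 = $949.62
Workforce Levy: YTD $157,640.00 ≥ cap $141,640.00 → $0.00
Total: $949.62 + $0.00 = $949.62

$949.62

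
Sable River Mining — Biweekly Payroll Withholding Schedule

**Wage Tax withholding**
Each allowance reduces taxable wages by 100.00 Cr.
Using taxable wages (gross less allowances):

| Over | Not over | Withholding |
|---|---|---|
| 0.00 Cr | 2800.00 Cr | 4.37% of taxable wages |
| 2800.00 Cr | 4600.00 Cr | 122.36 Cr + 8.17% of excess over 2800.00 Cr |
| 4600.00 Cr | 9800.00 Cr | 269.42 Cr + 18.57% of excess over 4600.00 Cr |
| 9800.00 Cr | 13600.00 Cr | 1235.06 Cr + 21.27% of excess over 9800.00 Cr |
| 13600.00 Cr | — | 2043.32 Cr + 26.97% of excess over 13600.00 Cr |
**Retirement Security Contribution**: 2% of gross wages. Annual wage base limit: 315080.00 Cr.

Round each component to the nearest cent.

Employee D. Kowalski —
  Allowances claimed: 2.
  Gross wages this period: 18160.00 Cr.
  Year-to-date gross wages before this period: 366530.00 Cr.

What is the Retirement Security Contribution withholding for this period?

0.00 Cr

Retirement Security Contribution: YTD 366530.00 Cr ≥ cap 315080.00 Cr → 0.00 Cr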